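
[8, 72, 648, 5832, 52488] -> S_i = 8*9^i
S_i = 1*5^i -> [1, 5, 25, 125, 625]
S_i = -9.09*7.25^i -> [-9.09, -65.9, -477.79, -3464.0, -25114.0]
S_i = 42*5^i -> [42, 210, 1050, 5250, 26250]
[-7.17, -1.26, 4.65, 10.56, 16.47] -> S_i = -7.17 + 5.91*i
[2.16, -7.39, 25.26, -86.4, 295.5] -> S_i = 2.16*(-3.42)^i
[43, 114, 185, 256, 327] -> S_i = 43 + 71*i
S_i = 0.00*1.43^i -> [0.0, 0.0, 0.0, 0.0, 0.0]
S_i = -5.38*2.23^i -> [-5.38, -12.0, -26.75, -59.66, -133.05]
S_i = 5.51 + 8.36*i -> [5.51, 13.87, 22.23, 30.59, 38.95]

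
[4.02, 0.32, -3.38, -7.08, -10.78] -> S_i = 4.02 + -3.70*i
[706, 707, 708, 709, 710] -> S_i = 706 + 1*i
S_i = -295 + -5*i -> [-295, -300, -305, -310, -315]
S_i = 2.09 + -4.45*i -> [2.09, -2.36, -6.81, -11.26, -15.71]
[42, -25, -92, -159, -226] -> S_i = 42 + -67*i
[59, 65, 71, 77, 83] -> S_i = 59 + 6*i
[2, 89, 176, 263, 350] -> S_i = 2 + 87*i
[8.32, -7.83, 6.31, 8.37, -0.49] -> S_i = Random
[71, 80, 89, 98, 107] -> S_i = 71 + 9*i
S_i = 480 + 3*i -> [480, 483, 486, 489, 492]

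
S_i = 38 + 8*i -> [38, 46, 54, 62, 70]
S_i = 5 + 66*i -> [5, 71, 137, 203, 269]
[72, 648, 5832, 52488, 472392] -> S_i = 72*9^i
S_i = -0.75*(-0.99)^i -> [-0.75, 0.74, -0.74, 0.73, -0.72]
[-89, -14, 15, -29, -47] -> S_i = Random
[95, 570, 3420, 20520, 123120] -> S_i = 95*6^i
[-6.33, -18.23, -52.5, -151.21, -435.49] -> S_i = -6.33*2.88^i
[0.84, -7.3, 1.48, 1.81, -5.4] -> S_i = Random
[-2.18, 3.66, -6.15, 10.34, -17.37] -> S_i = -2.18*(-1.68)^i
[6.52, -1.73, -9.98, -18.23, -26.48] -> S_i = 6.52 + -8.25*i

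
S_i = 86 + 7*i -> [86, 93, 100, 107, 114]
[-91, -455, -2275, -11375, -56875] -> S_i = -91*5^i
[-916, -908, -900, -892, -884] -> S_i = -916 + 8*i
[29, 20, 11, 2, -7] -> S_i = 29 + -9*i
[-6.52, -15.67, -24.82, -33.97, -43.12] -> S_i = -6.52 + -9.15*i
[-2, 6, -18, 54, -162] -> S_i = -2*-3^i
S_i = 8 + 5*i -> [8, 13, 18, 23, 28]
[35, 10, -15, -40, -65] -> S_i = 35 + -25*i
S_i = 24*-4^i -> [24, -96, 384, -1536, 6144]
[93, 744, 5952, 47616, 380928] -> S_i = 93*8^i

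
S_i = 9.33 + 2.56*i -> [9.33, 11.89, 14.45, 17.01, 19.57]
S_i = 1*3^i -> [1, 3, 9, 27, 81]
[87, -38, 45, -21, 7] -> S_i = Random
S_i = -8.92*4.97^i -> [-8.92, -44.33, -220.33, -1095.05, -5442.4]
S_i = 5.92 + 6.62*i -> [5.92, 12.54, 19.16, 25.78, 32.4]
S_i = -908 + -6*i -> [-908, -914, -920, -926, -932]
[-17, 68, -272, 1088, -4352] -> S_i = -17*-4^i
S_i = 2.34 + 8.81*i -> [2.34, 11.15, 19.96, 28.77, 37.58]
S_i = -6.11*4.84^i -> [-6.11, -29.57, -143.13, -692.75, -3352.92]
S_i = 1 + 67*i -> [1, 68, 135, 202, 269]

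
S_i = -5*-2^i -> [-5, 10, -20, 40, -80]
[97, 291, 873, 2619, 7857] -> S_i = 97*3^i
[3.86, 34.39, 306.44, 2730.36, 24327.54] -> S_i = 3.86*8.91^i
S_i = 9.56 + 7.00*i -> [9.56, 16.56, 23.56, 30.56, 37.56]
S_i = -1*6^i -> [-1, -6, -36, -216, -1296]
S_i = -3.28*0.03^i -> [-3.28, -0.1, -0.0, -0.0, -0.0]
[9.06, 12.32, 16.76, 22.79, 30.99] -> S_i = 9.06*1.36^i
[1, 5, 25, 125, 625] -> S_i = 1*5^i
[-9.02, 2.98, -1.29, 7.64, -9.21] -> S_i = Random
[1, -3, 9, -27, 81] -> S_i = 1*-3^i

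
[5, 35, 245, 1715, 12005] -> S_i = 5*7^i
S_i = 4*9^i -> [4, 36, 324, 2916, 26244]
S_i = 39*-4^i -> [39, -156, 624, -2496, 9984]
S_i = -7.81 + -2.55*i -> [-7.81, -10.36, -12.91, -15.46, -18.01]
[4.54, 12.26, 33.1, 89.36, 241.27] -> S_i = 4.54*2.70^i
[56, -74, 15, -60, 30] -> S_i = Random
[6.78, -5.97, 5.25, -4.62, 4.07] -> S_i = 6.78*(-0.88)^i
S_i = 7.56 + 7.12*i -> [7.56, 14.68, 21.8, 28.92, 36.04]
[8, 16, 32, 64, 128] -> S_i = 8*2^i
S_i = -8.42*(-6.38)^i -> [-8.42, 53.72, -342.73, 2186.62, -13950.66]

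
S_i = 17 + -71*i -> [17, -54, -125, -196, -267]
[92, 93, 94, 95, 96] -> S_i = 92 + 1*i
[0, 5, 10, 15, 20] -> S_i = 0 + 5*i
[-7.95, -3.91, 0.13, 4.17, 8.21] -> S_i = -7.95 + 4.04*i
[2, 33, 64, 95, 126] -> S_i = 2 + 31*i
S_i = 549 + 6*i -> [549, 555, 561, 567, 573]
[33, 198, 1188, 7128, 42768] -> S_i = 33*6^i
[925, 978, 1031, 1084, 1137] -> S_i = 925 + 53*i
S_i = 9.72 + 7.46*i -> [9.72, 17.18, 24.64, 32.1, 39.56]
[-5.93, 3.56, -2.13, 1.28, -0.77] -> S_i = -5.93*(-0.60)^i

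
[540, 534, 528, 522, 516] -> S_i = 540 + -6*i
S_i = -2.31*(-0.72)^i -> [-2.31, 1.66, -1.2, 0.86, -0.62]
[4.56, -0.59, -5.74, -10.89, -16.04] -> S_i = 4.56 + -5.15*i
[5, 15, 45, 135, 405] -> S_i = 5*3^i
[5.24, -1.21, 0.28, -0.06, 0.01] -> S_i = 5.24*(-0.23)^i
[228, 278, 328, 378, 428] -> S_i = 228 + 50*i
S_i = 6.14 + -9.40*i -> [6.14, -3.26, -12.66, -22.06, -31.46]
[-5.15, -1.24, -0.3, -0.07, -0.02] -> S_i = -5.15*0.24^i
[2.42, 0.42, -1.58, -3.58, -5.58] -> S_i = 2.42 + -2.00*i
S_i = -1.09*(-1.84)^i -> [-1.09, 2.01, -3.69, 6.79, -12.49]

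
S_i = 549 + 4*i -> [549, 553, 557, 561, 565]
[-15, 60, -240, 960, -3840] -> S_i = -15*-4^i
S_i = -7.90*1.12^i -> [-7.9, -8.85, -9.91, -11.1, -12.43]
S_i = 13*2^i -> [13, 26, 52, 104, 208]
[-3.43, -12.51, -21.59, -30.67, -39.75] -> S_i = -3.43 + -9.08*i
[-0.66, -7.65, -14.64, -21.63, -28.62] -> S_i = -0.66 + -6.99*i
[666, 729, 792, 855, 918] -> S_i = 666 + 63*i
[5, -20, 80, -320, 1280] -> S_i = 5*-4^i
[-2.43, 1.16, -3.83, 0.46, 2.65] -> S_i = Random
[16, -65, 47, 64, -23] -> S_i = Random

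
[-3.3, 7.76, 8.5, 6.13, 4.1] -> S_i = Random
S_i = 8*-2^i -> [8, -16, 32, -64, 128]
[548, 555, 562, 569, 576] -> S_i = 548 + 7*i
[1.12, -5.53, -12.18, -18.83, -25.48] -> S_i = 1.12 + -6.65*i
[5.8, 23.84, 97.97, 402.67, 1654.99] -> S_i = 5.80*4.11^i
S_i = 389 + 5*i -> [389, 394, 399, 404, 409]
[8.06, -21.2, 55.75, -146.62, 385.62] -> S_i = 8.06*(-2.63)^i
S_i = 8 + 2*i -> [8, 10, 12, 14, 16]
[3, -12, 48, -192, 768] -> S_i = 3*-4^i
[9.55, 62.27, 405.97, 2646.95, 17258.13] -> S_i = 9.55*6.52^i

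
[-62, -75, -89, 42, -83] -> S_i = Random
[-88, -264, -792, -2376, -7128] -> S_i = -88*3^i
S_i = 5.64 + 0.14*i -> [5.64, 5.78, 5.92, 6.06, 6.2]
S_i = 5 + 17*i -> [5, 22, 39, 56, 73]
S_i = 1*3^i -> [1, 3, 9, 27, 81]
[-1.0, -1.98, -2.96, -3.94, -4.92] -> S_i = -1.00 + -0.98*i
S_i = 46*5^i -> [46, 230, 1150, 5750, 28750]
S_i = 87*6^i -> [87, 522, 3132, 18792, 112752]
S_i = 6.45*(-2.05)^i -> [6.45, -13.22, 27.11, -55.57, 113.91]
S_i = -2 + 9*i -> [-2, 7, 16, 25, 34]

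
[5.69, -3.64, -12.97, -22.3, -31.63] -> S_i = 5.69 + -9.33*i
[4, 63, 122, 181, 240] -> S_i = 4 + 59*i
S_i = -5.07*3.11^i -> [-5.07, -15.77, -49.04, -152.51, -474.3]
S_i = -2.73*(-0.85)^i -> [-2.73, 2.32, -1.97, 1.68, -1.43]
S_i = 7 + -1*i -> [7, 6, 5, 4, 3]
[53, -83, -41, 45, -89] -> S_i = Random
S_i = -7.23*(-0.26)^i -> [-7.23, 1.88, -0.49, 0.13, -0.03]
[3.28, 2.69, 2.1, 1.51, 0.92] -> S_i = 3.28 + -0.59*i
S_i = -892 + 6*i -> [-892, -886, -880, -874, -868]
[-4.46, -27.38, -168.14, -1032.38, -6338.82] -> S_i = -4.46*6.14^i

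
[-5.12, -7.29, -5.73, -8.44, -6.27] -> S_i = Random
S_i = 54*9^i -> [54, 486, 4374, 39366, 354294]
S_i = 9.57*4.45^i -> [9.57, 42.59, 189.51, 843.32, 3752.77]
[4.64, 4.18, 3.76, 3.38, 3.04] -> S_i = 4.64*0.90^i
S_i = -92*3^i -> [-92, -276, -828, -2484, -7452]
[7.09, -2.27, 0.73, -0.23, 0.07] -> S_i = 7.09*(-0.32)^i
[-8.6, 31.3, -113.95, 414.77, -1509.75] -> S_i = -8.60*(-3.64)^i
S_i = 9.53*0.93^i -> [9.53, 8.86, 8.24, 7.67, 7.13]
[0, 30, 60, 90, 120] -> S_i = 0 + 30*i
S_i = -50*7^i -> [-50, -350, -2450, -17150, -120050]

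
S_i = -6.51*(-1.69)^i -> [-6.51, 11.0, -18.59, 31.42, -53.1]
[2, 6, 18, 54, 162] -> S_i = 2*3^i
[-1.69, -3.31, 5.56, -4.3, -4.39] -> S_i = Random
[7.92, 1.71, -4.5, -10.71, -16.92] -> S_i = 7.92 + -6.21*i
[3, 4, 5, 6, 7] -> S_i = 3 + 1*i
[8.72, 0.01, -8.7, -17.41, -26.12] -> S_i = 8.72 + -8.71*i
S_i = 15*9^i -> [15, 135, 1215, 10935, 98415]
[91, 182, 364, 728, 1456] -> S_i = 91*2^i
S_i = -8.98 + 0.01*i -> [-8.98, -8.97, -8.96, -8.95, -8.94]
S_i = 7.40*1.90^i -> [7.4, 14.06, 26.71, 50.76, 96.44]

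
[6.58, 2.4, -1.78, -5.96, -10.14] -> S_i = 6.58 + -4.18*i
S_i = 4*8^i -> [4, 32, 256, 2048, 16384]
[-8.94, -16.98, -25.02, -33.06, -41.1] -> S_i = -8.94 + -8.04*i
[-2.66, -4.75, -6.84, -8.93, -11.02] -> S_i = -2.66 + -2.09*i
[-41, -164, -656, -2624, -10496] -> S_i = -41*4^i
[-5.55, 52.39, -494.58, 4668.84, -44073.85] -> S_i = -5.55*(-9.44)^i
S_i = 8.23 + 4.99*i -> [8.23, 13.22, 18.21, 23.2, 28.19]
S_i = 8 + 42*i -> [8, 50, 92, 134, 176]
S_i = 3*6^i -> [3, 18, 108, 648, 3888]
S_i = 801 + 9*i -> [801, 810, 819, 828, 837]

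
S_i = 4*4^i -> [4, 16, 64, 256, 1024]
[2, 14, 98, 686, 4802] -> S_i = 2*7^i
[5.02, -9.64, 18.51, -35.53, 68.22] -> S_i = 5.02*(-1.92)^i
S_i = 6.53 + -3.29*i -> [6.53, 3.24, -0.05, -3.34, -6.63]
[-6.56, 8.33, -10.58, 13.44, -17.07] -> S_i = -6.56*(-1.27)^i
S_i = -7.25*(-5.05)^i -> [-7.25, 36.61, -184.89, 933.71, -4715.24]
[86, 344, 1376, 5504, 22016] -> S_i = 86*4^i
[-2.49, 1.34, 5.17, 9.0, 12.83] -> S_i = -2.49 + 3.83*i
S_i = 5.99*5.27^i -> [5.99, 31.57, 166.36, 876.72, 4620.29]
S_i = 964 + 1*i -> [964, 965, 966, 967, 968]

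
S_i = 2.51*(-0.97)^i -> [2.51, -2.43, 2.36, -2.29, 2.22]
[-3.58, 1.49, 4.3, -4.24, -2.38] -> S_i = Random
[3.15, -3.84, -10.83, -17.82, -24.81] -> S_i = 3.15 + -6.99*i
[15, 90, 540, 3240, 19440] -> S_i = 15*6^i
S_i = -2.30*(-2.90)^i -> [-2.3, 6.67, -19.34, 56.09, -162.67]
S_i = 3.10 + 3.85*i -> [3.1, 6.95, 10.8, 14.65, 18.5]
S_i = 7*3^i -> [7, 21, 63, 189, 567]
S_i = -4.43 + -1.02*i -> [-4.43, -5.45, -6.47, -7.49, -8.51]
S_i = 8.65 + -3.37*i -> [8.65, 5.28, 1.91, -1.46, -4.83]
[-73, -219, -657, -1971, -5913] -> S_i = -73*3^i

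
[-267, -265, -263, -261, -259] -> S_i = -267 + 2*i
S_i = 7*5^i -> [7, 35, 175, 875, 4375]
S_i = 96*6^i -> [96, 576, 3456, 20736, 124416]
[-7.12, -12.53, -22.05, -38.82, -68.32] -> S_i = -7.12*1.76^i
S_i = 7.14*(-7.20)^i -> [7.14, -51.41, 370.14, -2664.99, 19187.93]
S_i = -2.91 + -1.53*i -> [-2.91, -4.44, -5.97, -7.5, -9.03]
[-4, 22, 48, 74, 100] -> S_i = -4 + 26*i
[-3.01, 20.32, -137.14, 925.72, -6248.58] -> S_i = -3.01*(-6.75)^i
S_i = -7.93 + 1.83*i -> [-7.93, -6.1, -4.27, -2.44, -0.61]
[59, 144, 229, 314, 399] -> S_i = 59 + 85*i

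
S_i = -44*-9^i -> [-44, 396, -3564, 32076, -288684]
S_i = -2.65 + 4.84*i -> [-2.65, 2.19, 7.03, 11.87, 16.71]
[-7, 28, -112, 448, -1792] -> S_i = -7*-4^i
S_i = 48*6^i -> [48, 288, 1728, 10368, 62208]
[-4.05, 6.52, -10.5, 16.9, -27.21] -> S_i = -4.05*(-1.61)^i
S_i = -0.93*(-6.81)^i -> [-0.93, 6.33, -43.13, 293.71, -2000.19]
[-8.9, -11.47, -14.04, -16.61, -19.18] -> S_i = -8.90 + -2.57*i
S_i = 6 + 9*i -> [6, 15, 24, 33, 42]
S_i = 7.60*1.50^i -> [7.6, 11.4, 17.1, 25.65, 38.48]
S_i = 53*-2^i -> [53, -106, 212, -424, 848]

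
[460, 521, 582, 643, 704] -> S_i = 460 + 61*i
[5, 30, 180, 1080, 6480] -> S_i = 5*6^i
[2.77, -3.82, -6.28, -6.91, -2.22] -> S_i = Random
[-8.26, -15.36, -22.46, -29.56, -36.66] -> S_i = -8.26 + -7.10*i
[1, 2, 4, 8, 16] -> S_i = 1*2^i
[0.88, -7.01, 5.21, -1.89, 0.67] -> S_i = Random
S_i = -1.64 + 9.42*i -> [-1.64, 7.78, 17.2, 26.62, 36.04]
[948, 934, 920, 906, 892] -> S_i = 948 + -14*i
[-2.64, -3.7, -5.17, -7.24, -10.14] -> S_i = -2.64*1.40^i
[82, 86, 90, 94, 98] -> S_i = 82 + 4*i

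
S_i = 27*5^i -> [27, 135, 675, 3375, 16875]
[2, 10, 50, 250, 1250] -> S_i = 2*5^i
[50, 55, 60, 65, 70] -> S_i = 50 + 5*i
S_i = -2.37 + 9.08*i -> [-2.37, 6.71, 15.79, 24.87, 33.95]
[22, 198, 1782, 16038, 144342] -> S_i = 22*9^i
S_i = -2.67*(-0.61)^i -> [-2.67, 1.63, -0.99, 0.61, -0.37]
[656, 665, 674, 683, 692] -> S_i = 656 + 9*i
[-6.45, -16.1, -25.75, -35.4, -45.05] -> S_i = -6.45 + -9.65*i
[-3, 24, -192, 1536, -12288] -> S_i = -3*-8^i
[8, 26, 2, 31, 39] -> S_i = Random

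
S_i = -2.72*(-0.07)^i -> [-2.72, 0.19, -0.01, 0.0, -0.0]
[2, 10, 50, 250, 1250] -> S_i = 2*5^i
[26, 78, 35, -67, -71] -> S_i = Random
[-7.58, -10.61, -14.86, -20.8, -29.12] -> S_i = -7.58*1.40^i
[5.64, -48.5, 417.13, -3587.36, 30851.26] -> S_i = 5.64*(-8.60)^i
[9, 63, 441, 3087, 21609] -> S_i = 9*7^i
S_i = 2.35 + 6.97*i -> [2.35, 9.32, 16.29, 23.26, 30.23]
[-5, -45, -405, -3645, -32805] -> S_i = -5*9^i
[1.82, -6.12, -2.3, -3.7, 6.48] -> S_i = Random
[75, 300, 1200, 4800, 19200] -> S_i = 75*4^i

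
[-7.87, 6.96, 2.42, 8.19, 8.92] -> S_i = Random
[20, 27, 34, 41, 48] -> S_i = 20 + 7*i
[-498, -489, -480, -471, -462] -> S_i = -498 + 9*i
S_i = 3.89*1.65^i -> [3.89, 6.42, 10.59, 17.47, 28.83]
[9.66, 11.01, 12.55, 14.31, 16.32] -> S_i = 9.66*1.14^i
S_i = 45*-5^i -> [45, -225, 1125, -5625, 28125]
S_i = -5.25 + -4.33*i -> [-5.25, -9.58, -13.91, -18.24, -22.57]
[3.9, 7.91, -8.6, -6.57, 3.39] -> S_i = Random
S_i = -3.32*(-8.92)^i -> [-3.32, 29.61, -264.16, 2356.31, -21018.3]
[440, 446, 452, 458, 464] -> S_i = 440 + 6*i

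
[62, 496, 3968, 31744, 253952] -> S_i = 62*8^i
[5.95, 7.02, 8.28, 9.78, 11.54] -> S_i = 5.95*1.18^i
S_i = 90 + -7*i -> [90, 83, 76, 69, 62]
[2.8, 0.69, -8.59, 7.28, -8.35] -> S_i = Random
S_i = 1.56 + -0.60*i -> [1.56, 0.96, 0.36, -0.24, -0.84]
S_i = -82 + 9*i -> [-82, -73, -64, -55, -46]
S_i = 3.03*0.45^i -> [3.03, 1.36, 0.61, 0.28, 0.12]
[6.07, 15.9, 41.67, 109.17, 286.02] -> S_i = 6.07*2.62^i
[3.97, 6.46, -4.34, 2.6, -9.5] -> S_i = Random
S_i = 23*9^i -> [23, 207, 1863, 16767, 150903]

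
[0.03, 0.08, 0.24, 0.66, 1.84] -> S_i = 0.03*2.80^i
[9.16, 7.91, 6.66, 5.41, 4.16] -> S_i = 9.16 + -1.25*i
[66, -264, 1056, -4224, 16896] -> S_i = 66*-4^i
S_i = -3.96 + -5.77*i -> [-3.96, -9.73, -15.5, -21.27, -27.04]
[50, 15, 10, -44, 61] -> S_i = Random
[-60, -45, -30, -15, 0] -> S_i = -60 + 15*i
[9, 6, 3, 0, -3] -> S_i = 9 + -3*i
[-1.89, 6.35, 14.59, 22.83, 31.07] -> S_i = -1.89 + 8.24*i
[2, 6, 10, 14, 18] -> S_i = 2 + 4*i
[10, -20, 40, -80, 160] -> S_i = 10*-2^i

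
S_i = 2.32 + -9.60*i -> [2.32, -7.28, -16.88, -26.48, -36.08]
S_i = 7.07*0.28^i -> [7.07, 1.98, 0.55, 0.16, 0.04]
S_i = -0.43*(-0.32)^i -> [-0.43, 0.14, -0.04, 0.01, -0.0]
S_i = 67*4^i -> [67, 268, 1072, 4288, 17152]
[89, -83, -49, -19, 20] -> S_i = Random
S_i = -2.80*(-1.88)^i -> [-2.8, 5.26, -9.9, 18.61, -34.98]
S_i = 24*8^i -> [24, 192, 1536, 12288, 98304]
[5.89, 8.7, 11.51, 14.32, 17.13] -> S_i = 5.89 + 2.81*i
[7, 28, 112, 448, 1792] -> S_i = 7*4^i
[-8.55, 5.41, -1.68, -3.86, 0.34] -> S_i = Random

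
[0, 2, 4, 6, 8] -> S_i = 0 + 2*i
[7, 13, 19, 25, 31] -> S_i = 7 + 6*i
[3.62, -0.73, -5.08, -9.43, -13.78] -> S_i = 3.62 + -4.35*i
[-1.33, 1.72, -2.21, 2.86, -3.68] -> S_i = -1.33*(-1.29)^i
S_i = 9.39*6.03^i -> [9.39, 56.62, 341.43, 2058.82, 12414.66]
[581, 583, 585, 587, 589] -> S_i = 581 + 2*i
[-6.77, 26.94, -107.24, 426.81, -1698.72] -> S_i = -6.77*(-3.98)^i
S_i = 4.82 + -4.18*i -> [4.82, 0.64, -3.54, -7.72, -11.9]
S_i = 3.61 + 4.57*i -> [3.61, 8.18, 12.75, 17.32, 21.89]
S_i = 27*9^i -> [27, 243, 2187, 19683, 177147]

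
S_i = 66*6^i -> [66, 396, 2376, 14256, 85536]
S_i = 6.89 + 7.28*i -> [6.89, 14.17, 21.45, 28.73, 36.01]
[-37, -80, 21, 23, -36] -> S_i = Random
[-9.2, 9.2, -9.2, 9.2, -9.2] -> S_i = -9.20*(-1.00)^i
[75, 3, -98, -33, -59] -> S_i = Random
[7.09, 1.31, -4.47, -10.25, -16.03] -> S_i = 7.09 + -5.78*i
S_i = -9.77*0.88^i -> [-9.77, -8.6, -7.57, -6.66, -5.86]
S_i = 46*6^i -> [46, 276, 1656, 9936, 59616]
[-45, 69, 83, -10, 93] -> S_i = Random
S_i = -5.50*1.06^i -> [-5.5, -5.83, -6.18, -6.55, -6.94]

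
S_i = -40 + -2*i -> [-40, -42, -44, -46, -48]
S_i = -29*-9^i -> [-29, 261, -2349, 21141, -190269]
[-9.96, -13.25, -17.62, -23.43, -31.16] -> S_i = -9.96*1.33^i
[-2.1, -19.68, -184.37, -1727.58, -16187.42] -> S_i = -2.10*9.37^i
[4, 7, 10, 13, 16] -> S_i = 4 + 3*i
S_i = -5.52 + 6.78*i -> [-5.52, 1.26, 8.04, 14.82, 21.6]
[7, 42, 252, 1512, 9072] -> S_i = 7*6^i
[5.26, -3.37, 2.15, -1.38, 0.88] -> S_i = 5.26*(-0.64)^i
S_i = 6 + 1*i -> [6, 7, 8, 9, 10]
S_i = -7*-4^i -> [-7, 28, -112, 448, -1792]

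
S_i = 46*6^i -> [46, 276, 1656, 9936, 59616]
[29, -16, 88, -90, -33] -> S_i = Random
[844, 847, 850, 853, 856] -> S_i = 844 + 3*i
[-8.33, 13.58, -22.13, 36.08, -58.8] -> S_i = -8.33*(-1.63)^i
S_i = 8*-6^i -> [8, -48, 288, -1728, 10368]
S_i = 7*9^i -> [7, 63, 567, 5103, 45927]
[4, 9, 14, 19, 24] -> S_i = 4 + 5*i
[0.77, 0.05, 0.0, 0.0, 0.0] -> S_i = 0.77*0.07^i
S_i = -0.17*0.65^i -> [-0.17, -0.11, -0.07, -0.05, -0.03]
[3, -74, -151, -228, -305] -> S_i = 3 + -77*i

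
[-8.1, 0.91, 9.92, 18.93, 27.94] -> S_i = -8.10 + 9.01*i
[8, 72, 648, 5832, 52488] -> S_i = 8*9^i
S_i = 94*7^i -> [94, 658, 4606, 32242, 225694]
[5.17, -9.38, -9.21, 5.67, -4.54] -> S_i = Random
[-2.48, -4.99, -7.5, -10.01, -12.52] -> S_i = -2.48 + -2.51*i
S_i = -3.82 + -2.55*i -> [-3.82, -6.37, -8.92, -11.47, -14.02]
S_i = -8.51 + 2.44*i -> [-8.51, -6.07, -3.63, -1.19, 1.25]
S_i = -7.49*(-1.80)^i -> [-7.49, 13.48, -24.27, 43.68, -78.63]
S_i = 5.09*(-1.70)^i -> [5.09, -8.65, 14.71, -25.01, 42.51]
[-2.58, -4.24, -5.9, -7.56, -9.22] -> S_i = -2.58 + -1.66*i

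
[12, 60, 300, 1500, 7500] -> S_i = 12*5^i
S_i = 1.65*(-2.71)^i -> [1.65, -4.47, 12.12, -32.84, 88.99]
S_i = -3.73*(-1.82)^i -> [-3.73, 6.79, -12.36, 22.49, -40.93]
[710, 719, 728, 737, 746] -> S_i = 710 + 9*i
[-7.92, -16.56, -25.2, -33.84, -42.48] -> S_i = -7.92 + -8.64*i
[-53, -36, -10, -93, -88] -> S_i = Random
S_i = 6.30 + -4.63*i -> [6.3, 1.67, -2.96, -7.59, -12.22]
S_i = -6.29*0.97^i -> [-6.29, -6.1, -5.92, -5.74, -5.57]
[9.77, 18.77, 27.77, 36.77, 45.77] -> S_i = 9.77 + 9.00*i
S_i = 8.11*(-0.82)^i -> [8.11, -6.65, 5.45, -4.47, 3.67]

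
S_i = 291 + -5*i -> [291, 286, 281, 276, 271]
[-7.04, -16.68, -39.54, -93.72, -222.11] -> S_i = -7.04*2.37^i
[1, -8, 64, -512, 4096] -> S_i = 1*-8^i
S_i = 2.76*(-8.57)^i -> [2.76, -23.65, 202.71, -1737.21, 14887.86]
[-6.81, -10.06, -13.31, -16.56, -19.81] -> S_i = -6.81 + -3.25*i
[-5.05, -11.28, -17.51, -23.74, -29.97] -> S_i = -5.05 + -6.23*i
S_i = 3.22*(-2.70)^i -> [3.22, -8.69, 23.47, -63.38, 171.12]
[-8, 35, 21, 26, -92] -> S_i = Random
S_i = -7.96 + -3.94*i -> [-7.96, -11.9, -15.84, -19.78, -23.72]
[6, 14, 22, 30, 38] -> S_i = 6 + 8*i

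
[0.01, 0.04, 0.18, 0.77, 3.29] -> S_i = 0.01*4.26^i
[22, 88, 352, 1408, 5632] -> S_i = 22*4^i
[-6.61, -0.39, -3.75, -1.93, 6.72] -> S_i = Random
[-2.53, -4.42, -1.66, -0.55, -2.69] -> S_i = Random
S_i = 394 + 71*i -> [394, 465, 536, 607, 678]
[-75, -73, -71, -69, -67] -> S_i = -75 + 2*i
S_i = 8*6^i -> [8, 48, 288, 1728, 10368]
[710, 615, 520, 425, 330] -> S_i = 710 + -95*i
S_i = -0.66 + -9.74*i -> [-0.66, -10.4, -20.14, -29.88, -39.62]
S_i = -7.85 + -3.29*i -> [-7.85, -11.14, -14.43, -17.72, -21.01]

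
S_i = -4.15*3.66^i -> [-4.15, -15.19, -55.59, -203.47, -744.68]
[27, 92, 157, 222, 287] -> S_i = 27 + 65*i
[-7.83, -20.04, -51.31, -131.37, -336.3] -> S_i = -7.83*2.56^i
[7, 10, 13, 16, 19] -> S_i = 7 + 3*i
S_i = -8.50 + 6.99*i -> [-8.5, -1.51, 5.48, 12.47, 19.46]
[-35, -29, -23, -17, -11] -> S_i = -35 + 6*i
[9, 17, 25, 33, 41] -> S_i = 9 + 8*i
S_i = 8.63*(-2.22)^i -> [8.63, -19.16, 42.53, -94.42, 209.62]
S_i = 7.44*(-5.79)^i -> [7.44, -43.08, 249.42, -1444.14, 8361.56]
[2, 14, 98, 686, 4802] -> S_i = 2*7^i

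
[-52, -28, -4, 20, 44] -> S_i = -52 + 24*i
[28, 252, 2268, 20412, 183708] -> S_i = 28*9^i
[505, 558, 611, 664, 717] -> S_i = 505 + 53*i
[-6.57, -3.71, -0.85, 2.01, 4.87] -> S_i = -6.57 + 2.86*i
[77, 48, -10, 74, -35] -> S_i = Random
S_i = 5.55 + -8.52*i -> [5.55, -2.97, -11.49, -20.01, -28.53]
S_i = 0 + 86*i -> [0, 86, 172, 258, 344]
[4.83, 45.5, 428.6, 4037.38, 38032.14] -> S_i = 4.83*9.42^i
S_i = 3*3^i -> [3, 9, 27, 81, 243]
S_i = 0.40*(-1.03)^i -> [0.4, -0.41, 0.42, -0.44, 0.45]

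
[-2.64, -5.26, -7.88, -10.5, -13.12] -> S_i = -2.64 + -2.62*i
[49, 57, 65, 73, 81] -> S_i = 49 + 8*i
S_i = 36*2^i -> [36, 72, 144, 288, 576]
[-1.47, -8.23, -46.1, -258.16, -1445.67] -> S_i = -1.47*5.60^i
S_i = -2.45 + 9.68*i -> [-2.45, 7.23, 16.91, 26.59, 36.27]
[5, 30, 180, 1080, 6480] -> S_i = 5*6^i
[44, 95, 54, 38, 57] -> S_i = Random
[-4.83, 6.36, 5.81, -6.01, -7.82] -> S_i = Random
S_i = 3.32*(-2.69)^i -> [3.32, -8.93, 24.02, -64.62, 173.84]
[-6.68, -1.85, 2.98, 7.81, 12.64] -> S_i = -6.68 + 4.83*i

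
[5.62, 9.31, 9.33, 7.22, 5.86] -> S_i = Random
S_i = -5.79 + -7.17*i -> [-5.79, -12.96, -20.13, -27.3, -34.47]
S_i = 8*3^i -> [8, 24, 72, 216, 648]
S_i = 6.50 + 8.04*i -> [6.5, 14.54, 22.58, 30.62, 38.66]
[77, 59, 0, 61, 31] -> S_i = Random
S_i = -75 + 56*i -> [-75, -19, 37, 93, 149]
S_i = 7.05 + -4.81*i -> [7.05, 2.24, -2.57, -7.38, -12.19]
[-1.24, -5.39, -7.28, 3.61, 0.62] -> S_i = Random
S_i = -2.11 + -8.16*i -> [-2.11, -10.27, -18.43, -26.59, -34.75]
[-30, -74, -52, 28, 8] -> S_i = Random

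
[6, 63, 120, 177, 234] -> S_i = 6 + 57*i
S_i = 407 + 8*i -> [407, 415, 423, 431, 439]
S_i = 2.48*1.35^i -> [2.48, 3.35, 4.52, 6.1, 8.24]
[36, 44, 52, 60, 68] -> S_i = 36 + 8*i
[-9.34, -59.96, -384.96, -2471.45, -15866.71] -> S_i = -9.34*6.42^i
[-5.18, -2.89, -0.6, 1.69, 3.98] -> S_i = -5.18 + 2.29*i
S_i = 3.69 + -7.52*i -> [3.69, -3.83, -11.35, -18.87, -26.39]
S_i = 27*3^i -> [27, 81, 243, 729, 2187]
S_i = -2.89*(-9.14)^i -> [-2.89, 26.41, -241.43, 2206.67, -20168.92]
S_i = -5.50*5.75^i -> [-5.5, -31.62, -181.84, -1045.6, -6012.21]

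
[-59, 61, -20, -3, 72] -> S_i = Random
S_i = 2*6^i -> [2, 12, 72, 432, 2592]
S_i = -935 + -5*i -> [-935, -940, -945, -950, -955]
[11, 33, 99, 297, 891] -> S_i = 11*3^i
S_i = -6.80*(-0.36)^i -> [-6.8, 2.45, -0.88, 0.32, -0.11]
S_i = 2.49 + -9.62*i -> [2.49, -7.13, -16.75, -26.37, -35.99]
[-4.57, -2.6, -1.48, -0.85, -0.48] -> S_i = -4.57*0.57^i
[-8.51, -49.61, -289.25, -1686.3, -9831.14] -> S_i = -8.51*5.83^i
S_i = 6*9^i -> [6, 54, 486, 4374, 39366]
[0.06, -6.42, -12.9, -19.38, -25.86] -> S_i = 0.06 + -6.48*i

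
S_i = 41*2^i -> [41, 82, 164, 328, 656]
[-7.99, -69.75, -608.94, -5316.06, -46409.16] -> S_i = -7.99*8.73^i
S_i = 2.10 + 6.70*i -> [2.1, 8.8, 15.5, 22.2, 28.9]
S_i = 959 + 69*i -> [959, 1028, 1097, 1166, 1235]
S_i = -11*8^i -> [-11, -88, -704, -5632, -45056]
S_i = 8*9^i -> [8, 72, 648, 5832, 52488]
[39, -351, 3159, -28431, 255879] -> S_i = 39*-9^i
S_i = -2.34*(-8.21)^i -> [-2.34, 19.21, -157.73, 1294.93, -10631.35]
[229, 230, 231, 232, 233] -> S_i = 229 + 1*i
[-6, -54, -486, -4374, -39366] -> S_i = -6*9^i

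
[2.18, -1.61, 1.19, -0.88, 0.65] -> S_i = 2.18*(-0.74)^i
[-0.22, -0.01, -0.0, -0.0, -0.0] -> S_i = -0.22*0.04^i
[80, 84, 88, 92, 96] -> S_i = 80 + 4*i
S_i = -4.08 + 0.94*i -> [-4.08, -3.14, -2.2, -1.26, -0.32]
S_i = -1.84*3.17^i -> [-1.84, -5.83, -18.49, -58.61, -185.8]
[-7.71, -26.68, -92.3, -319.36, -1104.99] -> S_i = -7.71*3.46^i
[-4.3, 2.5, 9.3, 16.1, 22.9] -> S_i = -4.30 + 6.80*i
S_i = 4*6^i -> [4, 24, 144, 864, 5184]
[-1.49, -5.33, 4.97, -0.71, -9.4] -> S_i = Random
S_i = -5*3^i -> [-5, -15, -45, -135, -405]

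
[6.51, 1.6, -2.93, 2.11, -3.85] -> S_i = Random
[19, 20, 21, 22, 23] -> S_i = 19 + 1*i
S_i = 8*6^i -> [8, 48, 288, 1728, 10368]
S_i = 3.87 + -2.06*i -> [3.87, 1.81, -0.25, -2.31, -4.37]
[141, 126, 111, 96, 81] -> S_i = 141 + -15*i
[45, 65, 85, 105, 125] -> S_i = 45 + 20*i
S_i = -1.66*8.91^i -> [-1.66, -14.79, -131.78, -1174.2, -10462.1]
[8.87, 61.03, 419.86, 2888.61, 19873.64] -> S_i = 8.87*6.88^i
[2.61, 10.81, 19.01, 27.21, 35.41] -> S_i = 2.61 + 8.20*i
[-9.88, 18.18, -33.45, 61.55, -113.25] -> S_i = -9.88*(-1.84)^i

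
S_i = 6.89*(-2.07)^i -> [6.89, -14.26, 29.52, -61.11, 126.5]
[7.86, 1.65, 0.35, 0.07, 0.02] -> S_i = 7.86*0.21^i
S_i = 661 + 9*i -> [661, 670, 679, 688, 697]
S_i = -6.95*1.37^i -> [-6.95, -9.52, -13.04, -17.87, -24.48]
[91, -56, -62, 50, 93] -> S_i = Random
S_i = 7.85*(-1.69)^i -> [7.85, -13.27, 22.42, -37.89, 64.03]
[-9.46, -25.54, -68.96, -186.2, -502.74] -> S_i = -9.46*2.70^i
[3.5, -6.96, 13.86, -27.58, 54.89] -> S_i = 3.50*(-1.99)^i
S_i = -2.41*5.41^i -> [-2.41, -13.04, -70.54, -381.6, -2064.46]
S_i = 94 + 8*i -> [94, 102, 110, 118, 126]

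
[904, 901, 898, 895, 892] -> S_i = 904 + -3*i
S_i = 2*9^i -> [2, 18, 162, 1458, 13122]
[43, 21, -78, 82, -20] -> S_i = Random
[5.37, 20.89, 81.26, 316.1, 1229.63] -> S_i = 5.37*3.89^i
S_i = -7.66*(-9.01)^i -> [-7.66, 69.02, -621.84, 5602.77, -50481.0]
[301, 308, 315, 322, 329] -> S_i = 301 + 7*i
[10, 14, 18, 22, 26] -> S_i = 10 + 4*i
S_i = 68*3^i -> [68, 204, 612, 1836, 5508]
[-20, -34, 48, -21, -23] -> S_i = Random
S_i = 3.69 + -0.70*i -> [3.69, 2.99, 2.29, 1.59, 0.89]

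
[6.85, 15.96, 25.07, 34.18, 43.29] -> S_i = 6.85 + 9.11*i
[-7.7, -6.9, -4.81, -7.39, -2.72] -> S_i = Random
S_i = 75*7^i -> [75, 525, 3675, 25725, 180075]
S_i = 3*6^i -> [3, 18, 108, 648, 3888]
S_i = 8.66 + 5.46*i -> [8.66, 14.12, 19.58, 25.04, 30.5]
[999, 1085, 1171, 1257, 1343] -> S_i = 999 + 86*i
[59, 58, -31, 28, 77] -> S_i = Random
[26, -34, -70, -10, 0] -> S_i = Random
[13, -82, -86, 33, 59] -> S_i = Random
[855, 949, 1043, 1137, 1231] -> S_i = 855 + 94*i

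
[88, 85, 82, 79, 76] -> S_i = 88 + -3*i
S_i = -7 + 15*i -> [-7, 8, 23, 38, 53]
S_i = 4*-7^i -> [4, -28, 196, -1372, 9604]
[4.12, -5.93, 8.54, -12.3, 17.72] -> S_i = 4.12*(-1.44)^i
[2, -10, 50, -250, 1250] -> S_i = 2*-5^i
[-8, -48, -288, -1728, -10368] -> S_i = -8*6^i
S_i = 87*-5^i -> [87, -435, 2175, -10875, 54375]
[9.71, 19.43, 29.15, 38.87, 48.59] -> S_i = 9.71 + 9.72*i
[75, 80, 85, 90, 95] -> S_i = 75 + 5*i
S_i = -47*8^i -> [-47, -376, -3008, -24064, -192512]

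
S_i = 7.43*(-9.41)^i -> [7.43, -69.92, 657.91, -6190.96, 58256.89]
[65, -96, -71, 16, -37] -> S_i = Random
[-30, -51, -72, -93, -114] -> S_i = -30 + -21*i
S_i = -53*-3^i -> [-53, 159, -477, 1431, -4293]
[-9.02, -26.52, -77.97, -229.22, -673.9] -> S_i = -9.02*2.94^i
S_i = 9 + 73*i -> [9, 82, 155, 228, 301]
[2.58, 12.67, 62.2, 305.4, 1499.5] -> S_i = 2.58*4.91^i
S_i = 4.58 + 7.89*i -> [4.58, 12.47, 20.36, 28.25, 36.14]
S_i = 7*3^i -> [7, 21, 63, 189, 567]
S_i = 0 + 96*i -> [0, 96, 192, 288, 384]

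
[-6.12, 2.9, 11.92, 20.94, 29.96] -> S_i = -6.12 + 9.02*i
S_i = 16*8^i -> [16, 128, 1024, 8192, 65536]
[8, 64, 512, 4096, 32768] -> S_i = 8*8^i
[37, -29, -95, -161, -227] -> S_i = 37 + -66*i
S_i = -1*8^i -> [-1, -8, -64, -512, -4096]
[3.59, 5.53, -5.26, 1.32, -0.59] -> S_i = Random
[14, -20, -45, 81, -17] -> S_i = Random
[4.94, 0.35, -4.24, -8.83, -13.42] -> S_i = 4.94 + -4.59*i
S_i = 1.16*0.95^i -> [1.16, 1.1, 1.05, 0.99, 0.94]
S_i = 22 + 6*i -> [22, 28, 34, 40, 46]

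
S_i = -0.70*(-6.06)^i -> [-0.7, 4.24, -25.71, 155.78, -944.04]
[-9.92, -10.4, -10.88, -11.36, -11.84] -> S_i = -9.92 + -0.48*i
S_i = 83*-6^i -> [83, -498, 2988, -17928, 107568]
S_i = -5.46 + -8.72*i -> [-5.46, -14.18, -22.9, -31.62, -40.34]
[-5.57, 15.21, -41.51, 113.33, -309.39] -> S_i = -5.57*(-2.73)^i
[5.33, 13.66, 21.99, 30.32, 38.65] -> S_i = 5.33 + 8.33*i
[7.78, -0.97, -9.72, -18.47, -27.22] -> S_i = 7.78 + -8.75*i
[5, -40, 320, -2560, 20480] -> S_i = 5*-8^i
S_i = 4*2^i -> [4, 8, 16, 32, 64]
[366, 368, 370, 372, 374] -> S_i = 366 + 2*i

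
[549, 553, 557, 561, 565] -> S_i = 549 + 4*i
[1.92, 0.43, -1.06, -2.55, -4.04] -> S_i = 1.92 + -1.49*i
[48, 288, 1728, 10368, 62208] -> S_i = 48*6^i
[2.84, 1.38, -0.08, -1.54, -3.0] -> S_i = 2.84 + -1.46*i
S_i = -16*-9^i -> [-16, 144, -1296, 11664, -104976]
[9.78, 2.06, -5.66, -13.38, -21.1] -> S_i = 9.78 + -7.72*i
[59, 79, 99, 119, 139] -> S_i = 59 + 20*i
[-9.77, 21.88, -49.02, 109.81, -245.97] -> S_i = -9.77*(-2.24)^i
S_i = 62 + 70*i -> [62, 132, 202, 272, 342]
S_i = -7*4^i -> [-7, -28, -112, -448, -1792]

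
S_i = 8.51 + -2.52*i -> [8.51, 5.99, 3.47, 0.95, -1.57]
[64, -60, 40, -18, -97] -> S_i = Random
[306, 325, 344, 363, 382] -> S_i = 306 + 19*i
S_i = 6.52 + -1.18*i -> [6.52, 5.34, 4.16, 2.98, 1.8]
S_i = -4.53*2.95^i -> [-4.53, -13.36, -39.42, -116.3, -343.07]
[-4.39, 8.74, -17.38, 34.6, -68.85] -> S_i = -4.39*(-1.99)^i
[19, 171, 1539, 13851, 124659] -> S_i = 19*9^i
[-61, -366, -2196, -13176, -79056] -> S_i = -61*6^i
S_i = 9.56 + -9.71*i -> [9.56, -0.15, -9.86, -19.57, -29.28]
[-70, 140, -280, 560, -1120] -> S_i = -70*-2^i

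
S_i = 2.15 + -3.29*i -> [2.15, -1.14, -4.43, -7.72, -11.01]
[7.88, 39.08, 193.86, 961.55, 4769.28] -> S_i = 7.88*4.96^i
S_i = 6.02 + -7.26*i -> [6.02, -1.24, -8.5, -15.76, -23.02]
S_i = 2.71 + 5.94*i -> [2.71, 8.65, 14.59, 20.53, 26.47]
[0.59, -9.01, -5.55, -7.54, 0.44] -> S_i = Random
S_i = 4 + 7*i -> [4, 11, 18, 25, 32]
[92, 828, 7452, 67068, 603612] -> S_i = 92*9^i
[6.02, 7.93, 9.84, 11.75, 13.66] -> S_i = 6.02 + 1.91*i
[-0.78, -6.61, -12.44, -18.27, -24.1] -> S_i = -0.78 + -5.83*i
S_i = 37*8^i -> [37, 296, 2368, 18944, 151552]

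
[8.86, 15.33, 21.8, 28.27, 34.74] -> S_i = 8.86 + 6.47*i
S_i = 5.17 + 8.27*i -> [5.17, 13.44, 21.71, 29.98, 38.25]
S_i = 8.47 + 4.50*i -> [8.47, 12.97, 17.47, 21.97, 26.47]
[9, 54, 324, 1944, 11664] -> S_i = 9*6^i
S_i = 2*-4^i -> [2, -8, 32, -128, 512]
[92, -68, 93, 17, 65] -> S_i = Random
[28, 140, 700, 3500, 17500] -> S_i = 28*5^i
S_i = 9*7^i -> [9, 63, 441, 3087, 21609]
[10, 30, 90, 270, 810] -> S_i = 10*3^i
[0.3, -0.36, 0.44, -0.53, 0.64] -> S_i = 0.30*(-1.21)^i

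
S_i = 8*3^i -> [8, 24, 72, 216, 648]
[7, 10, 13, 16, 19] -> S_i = 7 + 3*i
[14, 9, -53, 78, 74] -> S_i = Random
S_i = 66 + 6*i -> [66, 72, 78, 84, 90]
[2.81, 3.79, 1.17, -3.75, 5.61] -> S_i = Random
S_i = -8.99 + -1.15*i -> [-8.99, -10.14, -11.29, -12.44, -13.59]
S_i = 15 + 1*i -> [15, 16, 17, 18, 19]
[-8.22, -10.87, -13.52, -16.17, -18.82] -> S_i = -8.22 + -2.65*i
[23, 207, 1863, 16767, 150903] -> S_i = 23*9^i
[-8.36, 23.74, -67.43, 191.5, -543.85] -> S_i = -8.36*(-2.84)^i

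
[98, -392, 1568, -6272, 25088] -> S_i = 98*-4^i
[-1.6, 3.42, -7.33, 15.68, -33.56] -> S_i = -1.60*(-2.14)^i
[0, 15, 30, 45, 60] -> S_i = 0 + 15*i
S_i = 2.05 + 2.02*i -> [2.05, 4.07, 6.09, 8.11, 10.13]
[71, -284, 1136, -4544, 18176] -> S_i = 71*-4^i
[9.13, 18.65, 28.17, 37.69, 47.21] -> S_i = 9.13 + 9.52*i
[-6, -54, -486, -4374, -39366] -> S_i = -6*9^i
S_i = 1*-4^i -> [1, -4, 16, -64, 256]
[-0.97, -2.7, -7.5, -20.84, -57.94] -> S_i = -0.97*2.78^i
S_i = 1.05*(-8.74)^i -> [1.05, -9.18, 80.21, -701.01, 6126.82]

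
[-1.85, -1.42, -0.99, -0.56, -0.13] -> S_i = -1.85 + 0.43*i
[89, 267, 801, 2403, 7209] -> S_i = 89*3^i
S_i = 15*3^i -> [15, 45, 135, 405, 1215]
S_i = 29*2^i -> [29, 58, 116, 232, 464]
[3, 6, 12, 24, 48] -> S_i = 3*2^i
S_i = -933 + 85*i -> [-933, -848, -763, -678, -593]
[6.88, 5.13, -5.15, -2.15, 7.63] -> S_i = Random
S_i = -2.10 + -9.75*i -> [-2.1, -11.85, -21.6, -31.35, -41.1]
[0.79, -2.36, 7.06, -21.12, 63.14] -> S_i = 0.79*(-2.99)^i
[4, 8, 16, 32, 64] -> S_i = 4*2^i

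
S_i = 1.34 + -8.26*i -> [1.34, -6.92, -15.18, -23.44, -31.7]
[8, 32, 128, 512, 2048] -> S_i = 8*4^i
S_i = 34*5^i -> [34, 170, 850, 4250, 21250]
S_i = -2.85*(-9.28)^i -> [-2.85, 26.45, -245.44, 2277.66, -21136.68]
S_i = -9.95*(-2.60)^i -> [-9.95, 25.87, -67.26, 174.88, -454.69]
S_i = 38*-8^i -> [38, -304, 2432, -19456, 155648]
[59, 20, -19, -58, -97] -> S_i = 59 + -39*i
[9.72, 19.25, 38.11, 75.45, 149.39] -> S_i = 9.72*1.98^i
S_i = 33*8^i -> [33, 264, 2112, 16896, 135168]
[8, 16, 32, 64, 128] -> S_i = 8*2^i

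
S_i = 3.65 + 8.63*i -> [3.65, 12.28, 20.91, 29.54, 38.17]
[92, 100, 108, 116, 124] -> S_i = 92 + 8*i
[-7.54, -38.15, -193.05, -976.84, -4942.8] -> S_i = -7.54*5.06^i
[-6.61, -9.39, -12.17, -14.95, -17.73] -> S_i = -6.61 + -2.78*i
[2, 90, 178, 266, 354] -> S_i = 2 + 88*i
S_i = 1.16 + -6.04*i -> [1.16, -4.88, -10.92, -16.96, -23.0]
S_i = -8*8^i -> [-8, -64, -512, -4096, -32768]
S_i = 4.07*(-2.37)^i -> [4.07, -9.65, 22.86, -54.18, 128.41]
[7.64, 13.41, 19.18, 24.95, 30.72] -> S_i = 7.64 + 5.77*i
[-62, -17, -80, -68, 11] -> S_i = Random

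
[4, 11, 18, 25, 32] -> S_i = 4 + 7*i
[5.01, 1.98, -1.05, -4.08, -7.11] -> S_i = 5.01 + -3.03*i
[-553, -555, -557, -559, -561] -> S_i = -553 + -2*i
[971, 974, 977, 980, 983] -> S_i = 971 + 3*i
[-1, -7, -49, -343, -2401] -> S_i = -1*7^i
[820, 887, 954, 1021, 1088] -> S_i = 820 + 67*i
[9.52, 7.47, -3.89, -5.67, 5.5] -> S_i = Random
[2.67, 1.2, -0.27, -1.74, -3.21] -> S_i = 2.67 + -1.47*i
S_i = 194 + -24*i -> [194, 170, 146, 122, 98]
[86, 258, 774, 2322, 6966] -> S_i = 86*3^i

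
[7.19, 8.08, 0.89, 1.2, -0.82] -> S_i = Random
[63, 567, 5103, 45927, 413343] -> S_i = 63*9^i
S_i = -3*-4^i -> [-3, 12, -48, 192, -768]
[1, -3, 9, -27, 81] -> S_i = 1*-3^i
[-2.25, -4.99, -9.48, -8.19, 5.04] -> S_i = Random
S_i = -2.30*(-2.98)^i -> [-2.3, 6.85, -20.42, 60.87, -181.38]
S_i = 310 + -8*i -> [310, 302, 294, 286, 278]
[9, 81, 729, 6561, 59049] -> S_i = 9*9^i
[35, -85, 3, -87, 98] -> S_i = Random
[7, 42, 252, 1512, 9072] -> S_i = 7*6^i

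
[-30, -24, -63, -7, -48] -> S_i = Random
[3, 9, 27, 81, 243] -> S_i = 3*3^i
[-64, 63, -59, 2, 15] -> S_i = Random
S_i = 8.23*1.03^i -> [8.23, 8.48, 8.73, 8.99, 9.26]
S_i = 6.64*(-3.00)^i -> [6.64, -19.92, 59.76, -179.28, 537.84]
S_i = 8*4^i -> [8, 32, 128, 512, 2048]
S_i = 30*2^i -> [30, 60, 120, 240, 480]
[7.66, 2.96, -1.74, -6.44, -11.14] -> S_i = 7.66 + -4.70*i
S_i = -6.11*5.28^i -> [-6.11, -32.26, -170.34, -899.38, -4748.72]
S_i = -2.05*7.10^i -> [-2.05, -14.55, -103.34, -733.72, -5209.39]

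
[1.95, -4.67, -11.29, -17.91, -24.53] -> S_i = 1.95 + -6.62*i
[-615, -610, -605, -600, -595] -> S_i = -615 + 5*i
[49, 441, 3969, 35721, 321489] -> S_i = 49*9^i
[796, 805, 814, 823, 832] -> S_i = 796 + 9*i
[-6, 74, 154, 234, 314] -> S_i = -6 + 80*i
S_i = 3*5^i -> [3, 15, 75, 375, 1875]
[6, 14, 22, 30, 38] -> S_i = 6 + 8*i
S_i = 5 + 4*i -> [5, 9, 13, 17, 21]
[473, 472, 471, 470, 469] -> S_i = 473 + -1*i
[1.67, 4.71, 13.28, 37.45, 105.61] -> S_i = 1.67*2.82^i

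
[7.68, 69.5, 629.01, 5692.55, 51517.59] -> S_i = 7.68*9.05^i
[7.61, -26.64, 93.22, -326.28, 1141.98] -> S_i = 7.61*(-3.50)^i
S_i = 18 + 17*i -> [18, 35, 52, 69, 86]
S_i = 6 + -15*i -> [6, -9, -24, -39, -54]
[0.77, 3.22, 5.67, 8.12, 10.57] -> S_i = 0.77 + 2.45*i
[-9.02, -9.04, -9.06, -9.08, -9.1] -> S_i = -9.02 + -0.02*i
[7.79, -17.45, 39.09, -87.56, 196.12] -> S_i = 7.79*(-2.24)^i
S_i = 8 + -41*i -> [8, -33, -74, -115, -156]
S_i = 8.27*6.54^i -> [8.27, 54.09, 353.72, 2313.34, 15129.22]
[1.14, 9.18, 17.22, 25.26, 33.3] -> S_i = 1.14 + 8.04*i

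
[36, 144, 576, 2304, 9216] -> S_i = 36*4^i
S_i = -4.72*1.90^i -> [-4.72, -8.97, -17.04, -32.37, -61.51]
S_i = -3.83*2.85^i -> [-3.83, -10.92, -31.11, -88.66, -252.68]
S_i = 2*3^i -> [2, 6, 18, 54, 162]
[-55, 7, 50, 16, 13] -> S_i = Random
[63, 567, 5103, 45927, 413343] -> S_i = 63*9^i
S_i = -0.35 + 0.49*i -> [-0.35, 0.14, 0.63, 1.12, 1.61]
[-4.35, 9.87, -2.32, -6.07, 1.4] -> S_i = Random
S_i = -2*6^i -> [-2, -12, -72, -432, -2592]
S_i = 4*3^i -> [4, 12, 36, 108, 324]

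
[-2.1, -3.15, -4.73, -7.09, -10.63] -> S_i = -2.10*1.50^i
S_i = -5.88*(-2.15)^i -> [-5.88, 12.64, -27.18, 58.44, -125.64]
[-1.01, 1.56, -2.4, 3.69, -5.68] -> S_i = -1.01*(-1.54)^i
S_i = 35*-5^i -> [35, -175, 875, -4375, 21875]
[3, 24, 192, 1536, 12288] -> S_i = 3*8^i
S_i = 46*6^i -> [46, 276, 1656, 9936, 59616]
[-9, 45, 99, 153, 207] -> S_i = -9 + 54*i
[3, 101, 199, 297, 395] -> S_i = 3 + 98*i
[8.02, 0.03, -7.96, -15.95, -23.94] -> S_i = 8.02 + -7.99*i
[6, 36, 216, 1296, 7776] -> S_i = 6*6^i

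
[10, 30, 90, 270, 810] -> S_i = 10*3^i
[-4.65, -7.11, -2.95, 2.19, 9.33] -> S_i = Random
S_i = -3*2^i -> [-3, -6, -12, -24, -48]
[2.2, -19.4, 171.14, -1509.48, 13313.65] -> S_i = 2.20*(-8.82)^i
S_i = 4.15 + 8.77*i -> [4.15, 12.92, 21.69, 30.46, 39.23]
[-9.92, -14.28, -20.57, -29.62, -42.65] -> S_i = -9.92*1.44^i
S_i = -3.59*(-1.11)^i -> [-3.59, 3.98, -4.42, 4.91, -5.45]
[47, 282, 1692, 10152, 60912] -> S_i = 47*6^i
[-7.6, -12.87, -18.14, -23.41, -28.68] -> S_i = -7.60 + -5.27*i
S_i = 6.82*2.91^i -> [6.82, 19.85, 57.75, 168.06, 489.05]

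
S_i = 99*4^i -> [99, 396, 1584, 6336, 25344]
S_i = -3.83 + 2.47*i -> [-3.83, -1.36, 1.11, 3.58, 6.05]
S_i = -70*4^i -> [-70, -280, -1120, -4480, -17920]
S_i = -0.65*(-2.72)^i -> [-0.65, 1.77, -4.81, 13.08, -35.58]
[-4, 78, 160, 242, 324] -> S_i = -4 + 82*i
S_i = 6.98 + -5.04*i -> [6.98, 1.94, -3.1, -8.14, -13.18]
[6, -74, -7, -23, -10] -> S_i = Random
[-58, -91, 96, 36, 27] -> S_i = Random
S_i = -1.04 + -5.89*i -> [-1.04, -6.93, -12.82, -18.71, -24.6]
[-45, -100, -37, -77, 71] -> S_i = Random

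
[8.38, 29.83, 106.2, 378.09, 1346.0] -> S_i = 8.38*3.56^i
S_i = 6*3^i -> [6, 18, 54, 162, 486]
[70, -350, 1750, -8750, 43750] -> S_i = 70*-5^i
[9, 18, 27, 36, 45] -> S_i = 9 + 9*i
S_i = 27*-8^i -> [27, -216, 1728, -13824, 110592]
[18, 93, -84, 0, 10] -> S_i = Random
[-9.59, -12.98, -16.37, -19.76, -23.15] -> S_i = -9.59 + -3.39*i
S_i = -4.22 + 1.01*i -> [-4.22, -3.21, -2.2, -1.19, -0.18]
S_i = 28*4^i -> [28, 112, 448, 1792, 7168]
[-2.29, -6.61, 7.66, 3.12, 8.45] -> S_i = Random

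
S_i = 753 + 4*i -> [753, 757, 761, 765, 769]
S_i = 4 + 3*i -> [4, 7, 10, 13, 16]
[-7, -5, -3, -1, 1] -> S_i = -7 + 2*i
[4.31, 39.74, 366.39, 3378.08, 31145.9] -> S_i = 4.31*9.22^i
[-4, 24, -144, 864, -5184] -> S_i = -4*-6^i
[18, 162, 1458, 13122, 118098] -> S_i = 18*9^i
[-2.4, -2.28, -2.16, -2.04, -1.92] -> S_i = -2.40 + 0.12*i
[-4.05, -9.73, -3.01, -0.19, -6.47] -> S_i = Random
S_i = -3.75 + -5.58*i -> [-3.75, -9.33, -14.91, -20.49, -26.07]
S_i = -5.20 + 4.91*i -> [-5.2, -0.29, 4.62, 9.53, 14.44]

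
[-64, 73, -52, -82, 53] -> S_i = Random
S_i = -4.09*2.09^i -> [-4.09, -8.55, -17.87, -37.34, -78.04]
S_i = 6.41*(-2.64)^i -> [6.41, -16.92, 44.68, -117.94, 311.37]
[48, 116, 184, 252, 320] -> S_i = 48 + 68*i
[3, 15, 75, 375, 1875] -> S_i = 3*5^i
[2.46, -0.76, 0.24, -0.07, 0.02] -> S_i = 2.46*(-0.31)^i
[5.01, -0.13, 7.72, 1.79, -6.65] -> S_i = Random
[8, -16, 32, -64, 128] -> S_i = 8*-2^i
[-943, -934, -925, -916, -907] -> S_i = -943 + 9*i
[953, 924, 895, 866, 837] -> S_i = 953 + -29*i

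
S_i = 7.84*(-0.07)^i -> [7.84, -0.55, 0.04, -0.0, 0.0]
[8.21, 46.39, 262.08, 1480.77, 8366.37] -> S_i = 8.21*5.65^i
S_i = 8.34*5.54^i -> [8.34, 46.2, 255.97, 1418.06, 7856.07]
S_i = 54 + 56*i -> [54, 110, 166, 222, 278]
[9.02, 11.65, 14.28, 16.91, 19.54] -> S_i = 9.02 + 2.63*i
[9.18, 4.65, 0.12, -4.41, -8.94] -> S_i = 9.18 + -4.53*i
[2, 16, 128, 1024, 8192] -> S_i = 2*8^i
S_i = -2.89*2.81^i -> [-2.89, -8.12, -22.82, -64.12, -180.19]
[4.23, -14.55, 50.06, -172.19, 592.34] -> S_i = 4.23*(-3.44)^i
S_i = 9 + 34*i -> [9, 43, 77, 111, 145]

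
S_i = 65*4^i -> [65, 260, 1040, 4160, 16640]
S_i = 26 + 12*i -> [26, 38, 50, 62, 74]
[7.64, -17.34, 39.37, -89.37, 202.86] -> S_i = 7.64*(-2.27)^i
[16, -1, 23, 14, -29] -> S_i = Random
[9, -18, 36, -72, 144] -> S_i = 9*-2^i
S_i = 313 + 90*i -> [313, 403, 493, 583, 673]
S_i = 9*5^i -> [9, 45, 225, 1125, 5625]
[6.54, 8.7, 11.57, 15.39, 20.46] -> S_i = 6.54*1.33^i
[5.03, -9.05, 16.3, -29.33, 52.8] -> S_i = 5.03*(-1.80)^i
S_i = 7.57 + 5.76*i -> [7.57, 13.33, 19.09, 24.85, 30.61]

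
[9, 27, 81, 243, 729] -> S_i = 9*3^i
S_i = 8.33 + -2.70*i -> [8.33, 5.63, 2.93, 0.23, -2.47]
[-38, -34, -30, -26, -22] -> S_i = -38 + 4*i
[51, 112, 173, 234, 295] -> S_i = 51 + 61*i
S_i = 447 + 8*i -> [447, 455, 463, 471, 479]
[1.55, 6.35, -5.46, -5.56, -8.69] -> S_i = Random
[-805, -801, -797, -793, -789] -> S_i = -805 + 4*i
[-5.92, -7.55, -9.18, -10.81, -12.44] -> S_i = -5.92 + -1.63*i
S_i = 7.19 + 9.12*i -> [7.19, 16.31, 25.43, 34.55, 43.67]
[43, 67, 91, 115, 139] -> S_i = 43 + 24*i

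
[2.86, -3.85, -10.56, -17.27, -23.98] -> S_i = 2.86 + -6.71*i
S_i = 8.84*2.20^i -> [8.84, 19.45, 42.79, 94.13, 207.08]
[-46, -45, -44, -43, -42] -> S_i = -46 + 1*i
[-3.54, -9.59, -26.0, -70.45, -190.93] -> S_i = -3.54*2.71^i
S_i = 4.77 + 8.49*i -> [4.77, 13.26, 21.75, 30.24, 38.73]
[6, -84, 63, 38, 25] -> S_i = Random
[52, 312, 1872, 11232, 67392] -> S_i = 52*6^i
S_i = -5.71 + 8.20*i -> [-5.71, 2.49, 10.69, 18.89, 27.09]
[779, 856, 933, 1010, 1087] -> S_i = 779 + 77*i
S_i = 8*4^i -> [8, 32, 128, 512, 2048]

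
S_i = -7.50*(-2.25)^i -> [-7.5, 16.88, -37.97, 85.43, -192.22]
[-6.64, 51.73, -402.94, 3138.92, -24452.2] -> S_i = -6.64*(-7.79)^i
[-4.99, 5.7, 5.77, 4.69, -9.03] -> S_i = Random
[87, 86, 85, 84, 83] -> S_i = 87 + -1*i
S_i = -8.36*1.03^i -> [-8.36, -8.61, -8.87, -9.14, -9.41]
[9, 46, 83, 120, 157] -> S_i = 9 + 37*i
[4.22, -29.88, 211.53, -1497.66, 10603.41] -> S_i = 4.22*(-7.08)^i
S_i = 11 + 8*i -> [11, 19, 27, 35, 43]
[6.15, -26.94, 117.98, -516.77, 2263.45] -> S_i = 6.15*(-4.38)^i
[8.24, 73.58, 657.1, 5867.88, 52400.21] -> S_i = 8.24*8.93^i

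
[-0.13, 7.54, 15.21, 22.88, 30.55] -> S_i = -0.13 + 7.67*i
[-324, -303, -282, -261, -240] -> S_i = -324 + 21*i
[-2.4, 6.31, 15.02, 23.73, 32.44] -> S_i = -2.40 + 8.71*i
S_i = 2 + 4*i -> [2, 6, 10, 14, 18]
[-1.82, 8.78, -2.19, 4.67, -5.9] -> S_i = Random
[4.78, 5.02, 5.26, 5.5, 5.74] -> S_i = 4.78 + 0.24*i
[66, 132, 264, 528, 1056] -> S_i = 66*2^i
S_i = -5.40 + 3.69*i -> [-5.4, -1.71, 1.98, 5.67, 9.36]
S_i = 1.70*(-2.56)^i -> [1.7, -4.35, 11.14, -28.52, 73.01]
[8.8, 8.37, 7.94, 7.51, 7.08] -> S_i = 8.80 + -0.43*i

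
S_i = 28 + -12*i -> [28, 16, 4, -8, -20]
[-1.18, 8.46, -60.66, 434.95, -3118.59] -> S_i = -1.18*(-7.17)^i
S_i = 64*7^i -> [64, 448, 3136, 21952, 153664]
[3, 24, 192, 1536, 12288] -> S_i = 3*8^i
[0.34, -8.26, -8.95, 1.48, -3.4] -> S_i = Random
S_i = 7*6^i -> [7, 42, 252, 1512, 9072]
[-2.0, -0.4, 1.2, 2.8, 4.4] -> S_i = -2.00 + 1.60*i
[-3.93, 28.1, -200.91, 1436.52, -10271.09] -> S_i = -3.93*(-7.15)^i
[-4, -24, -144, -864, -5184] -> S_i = -4*6^i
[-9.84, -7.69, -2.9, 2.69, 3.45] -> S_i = Random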